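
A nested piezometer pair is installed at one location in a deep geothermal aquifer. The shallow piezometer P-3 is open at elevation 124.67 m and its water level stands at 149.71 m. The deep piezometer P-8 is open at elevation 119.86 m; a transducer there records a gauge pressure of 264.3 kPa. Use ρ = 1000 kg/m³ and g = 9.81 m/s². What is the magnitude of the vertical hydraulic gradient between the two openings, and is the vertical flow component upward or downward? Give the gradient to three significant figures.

|i_v| ≈ 0.605; vertical flow is downward

Total head at P-3: h = 149.71 m (water level in the standpipe).
Pressure head at P-8: ψ = P/(ρg) = 264.3×1000 / (1000 × 9.81) = 26.94 m.
Total head at P-8: h = z + ψ = 119.86 + 26.94 = 146.80 m.
Δh = h(P-3) − h(P-8) = 149.71 − 146.80 = 2.91 m.
Vertical separation Δz = 124.67 − 119.86 = 4.81 m.
|i_v| = |Δh| / Δz = 2.91 / 4.81 = 0.605.
Head is higher in the shallow piezometer, so vertical flow is downward (recharge condition).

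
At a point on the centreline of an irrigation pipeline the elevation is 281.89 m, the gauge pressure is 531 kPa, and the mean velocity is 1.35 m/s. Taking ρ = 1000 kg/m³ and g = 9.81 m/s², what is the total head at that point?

h ≈ 336.11 m

Pressure head ψ = P/(ρg) = 531×1000 / (1000 × 9.81) = 54.13 m.
Velocity head = v²/(2g) = 1.35² / (2 × 9.81) = 0.093 m.
h = z + ψ + v²/(2g) = 281.89 + 54.13 + 0.093 = 336.11 m.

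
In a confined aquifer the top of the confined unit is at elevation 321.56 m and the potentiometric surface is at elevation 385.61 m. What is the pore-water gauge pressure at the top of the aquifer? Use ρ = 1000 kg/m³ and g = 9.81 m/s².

P ≈ 628 kPa

Pressure head at the aquifer top: ψ = h − z = 385.61 − 321.56 = 64.05 m.
P = ρgψ = 1000 × 9.81 × 64.05 = 628331 Pa ≈ 628 kPa.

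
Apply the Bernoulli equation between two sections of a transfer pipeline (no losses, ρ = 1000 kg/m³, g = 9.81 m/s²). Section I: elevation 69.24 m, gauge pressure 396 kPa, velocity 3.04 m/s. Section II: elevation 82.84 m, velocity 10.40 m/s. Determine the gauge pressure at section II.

Pressure head at I: ψ₁ = P₁/(ρg) = 396×1000 / (1000 × 9.81) = 40.37 m.
Velocity heads: v₁²/2g = 3.04²/19.62 = 0.471 m; v₂²/2g = 10.40²/19.62 = 5.513 m.
Total head H = z₁ + ψ₁ + v₁²/2g = 69.24 + 40.37 + 0.471 = 110.08 m.
ψ₂ = H − z₂ − v₂²/2g = 110.08 − 82.84 − 5.513 = 21.73 m.
P₂ = ρgψ₂ = 1000 × 9.81 × 21.73 ≈ 213 kPa.

P₂ ≈ 213 kPa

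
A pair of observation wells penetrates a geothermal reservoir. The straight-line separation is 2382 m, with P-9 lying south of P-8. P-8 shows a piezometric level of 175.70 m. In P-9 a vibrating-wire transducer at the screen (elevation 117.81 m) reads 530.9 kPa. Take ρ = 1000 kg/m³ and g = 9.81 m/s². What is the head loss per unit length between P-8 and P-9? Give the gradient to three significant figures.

Total head at P-8: h = 175.70 m (water level in the piezometer is the total head).
Pressure head at P-9: ψ = P/(ρg) = 530.9×1000 / (1000 × 9.81) = 54.12 m.
Total head at P-9: h = z + ψ = 117.81 + 54.12 = 171.93 m.
Head difference: h(P-8) − h(P-9) = 175.70 − 171.93 = 3.77 m.
Hydraulic gradient: i = |Δh| / L = 3.77 / 2382 = 0.00158.

i ≈ 0.00158 m/m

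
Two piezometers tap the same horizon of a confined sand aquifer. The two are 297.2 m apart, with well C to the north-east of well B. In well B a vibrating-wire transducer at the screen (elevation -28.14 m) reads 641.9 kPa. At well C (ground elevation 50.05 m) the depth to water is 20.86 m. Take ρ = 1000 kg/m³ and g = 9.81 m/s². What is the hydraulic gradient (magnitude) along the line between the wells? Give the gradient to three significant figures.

i ≈ 0.0273

Pressure head at well B: ψ = P/(ρg) = 641.9×1000 / (1000 × 9.81) = 65.43 m.
Total head at well B: h = z + ψ = -28.14 + 65.43 = 37.29 m.
Total head at well C: h = 50.05 − 20.86 = 29.19 m.
Head difference: h(well B) − h(well C) = 37.29 − 29.19 = 8.10 m.
Hydraulic gradient: i = |Δh| / L = 8.10 / 297.2 = 0.0273.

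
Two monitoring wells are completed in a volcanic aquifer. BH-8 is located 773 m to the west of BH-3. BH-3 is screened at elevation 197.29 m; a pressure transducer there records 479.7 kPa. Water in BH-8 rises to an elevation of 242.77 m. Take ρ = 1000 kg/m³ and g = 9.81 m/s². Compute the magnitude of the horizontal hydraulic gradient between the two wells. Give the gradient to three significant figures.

i ≈ 0.00442

Pressure head at BH-3: ψ = P/(ρg) = 479.7×1000 / (1000 × 9.81) = 48.90 m.
Total head at BH-3: h = z + ψ = 197.29 + 48.90 = 246.19 m.
Total head at BH-8: h = 242.77 m (water level in the piezometer is the total head).
Head difference: h(BH-3) − h(BH-8) = 246.19 − 242.77 = 3.42 m.
Hydraulic gradient: i = |Δh| / L = 3.42 / 773 = 0.00442.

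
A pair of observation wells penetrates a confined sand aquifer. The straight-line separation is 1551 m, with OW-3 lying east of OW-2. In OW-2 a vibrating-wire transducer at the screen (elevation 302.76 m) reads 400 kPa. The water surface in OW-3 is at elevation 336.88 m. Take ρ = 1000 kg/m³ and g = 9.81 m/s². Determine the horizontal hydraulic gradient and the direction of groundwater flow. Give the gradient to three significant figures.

Pressure head at OW-2: ψ = P/(ρg) = 400×1000 / (1000 × 9.81) = 40.77 m.
Total head at OW-2: h = z + ψ = 302.76 + 40.77 = 343.53 m.
Total head at OW-3: h = 336.88 m (water level in the piezometer is the total head).
Head difference: h(OW-2) − h(OW-3) = 343.53 − 336.88 = 6.65 m.
Hydraulic gradient: i = |Δh| / L = 6.65 / 1551 = 0.00429.
Flow is from higher to lower head: from OW-2 toward OW-3, i.e. toward the east.

i ≈ 0.00429; groundwater flows toward the east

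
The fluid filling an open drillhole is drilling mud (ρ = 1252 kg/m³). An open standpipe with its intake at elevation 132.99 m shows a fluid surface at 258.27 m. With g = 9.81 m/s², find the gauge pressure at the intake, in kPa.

Pressure head ψ = h − z = 258.27 − 132.99 = 125.28 m.
P = ρgψ = 1252 × 9.81 × 125.28 = 1538704 Pa ≈ 1540 kPa.

P ≈ 1540 kPa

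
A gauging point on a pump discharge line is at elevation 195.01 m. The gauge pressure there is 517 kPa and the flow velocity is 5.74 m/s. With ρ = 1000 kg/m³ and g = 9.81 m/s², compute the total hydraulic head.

h ≈ 249.39 m

Pressure head ψ = P/(ρg) = 517×1000 / (1000 × 9.81) = 52.70 m.
Velocity head = v²/(2g) = 5.74² / (2 × 9.81) = 1.679 m.
h = z + ψ + v²/(2g) = 195.01 + 52.70 + 1.679 = 249.39 m.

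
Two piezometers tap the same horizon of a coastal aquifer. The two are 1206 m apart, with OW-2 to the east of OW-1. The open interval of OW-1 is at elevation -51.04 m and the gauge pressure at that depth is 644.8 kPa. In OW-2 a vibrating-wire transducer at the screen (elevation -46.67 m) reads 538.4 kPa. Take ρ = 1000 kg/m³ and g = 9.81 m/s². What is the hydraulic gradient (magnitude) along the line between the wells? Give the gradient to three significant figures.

Pressure head at OW-1: ψ = P/(ρg) = 644.8×1000 / (1000 × 9.81) = 65.73 m.
Total head at OW-1: h = z + ψ = -51.04 + 65.73 = 14.69 m.
Pressure head at OW-2: ψ = P/(ρg) = 538.4×1000 / (1000 × 9.81) = 54.88 m.
Total head at OW-2: h = z + ψ = -46.67 + 54.88 = 8.21 m.
Head difference: h(OW-1) − h(OW-2) = 14.69 − 8.21 = 6.48 m.
Hydraulic gradient: i = |Δh| / L = 6.48 / 1206 = 0.00537.

i ≈ 0.00537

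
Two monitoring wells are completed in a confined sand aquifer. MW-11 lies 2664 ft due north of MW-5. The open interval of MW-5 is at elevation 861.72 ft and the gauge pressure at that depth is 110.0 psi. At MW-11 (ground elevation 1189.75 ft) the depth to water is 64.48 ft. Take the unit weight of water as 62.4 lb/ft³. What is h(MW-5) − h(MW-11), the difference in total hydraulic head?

Δh ≈ -9.70 ft

Pressure head at MW-5: ψ = 144·P/γ = 144 × 110.0 / 62.4 = 253.85 ft.
Total head at MW-5: h = z + ψ = 861.72 + 253.85 = 1115.57 ft.
Total head at MW-11: h = 1189.75 − 64.48 = 1125.27 ft.
Head difference: h(MW-5) − h(MW-11) = 1115.57 − 1125.27 = -9.70 ft.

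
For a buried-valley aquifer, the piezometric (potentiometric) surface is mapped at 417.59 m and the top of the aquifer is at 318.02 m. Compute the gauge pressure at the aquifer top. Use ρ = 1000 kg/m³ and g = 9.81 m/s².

Pressure head at the aquifer top: ψ = h − z = 417.59 − 318.02 = 99.57 m.
P = ρgψ = 1000 × 9.81 × 99.57 = 976782 Pa ≈ 977 kPa.

P ≈ 977 kPa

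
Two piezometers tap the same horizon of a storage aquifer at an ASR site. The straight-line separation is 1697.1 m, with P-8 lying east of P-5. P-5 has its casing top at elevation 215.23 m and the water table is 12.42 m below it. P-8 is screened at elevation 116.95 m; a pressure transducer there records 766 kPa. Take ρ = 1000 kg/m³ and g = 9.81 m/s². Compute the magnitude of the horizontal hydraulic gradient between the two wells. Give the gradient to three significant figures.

i ≈ 0.00458

Total head at P-5: h = 215.23 − 12.42 = 202.81 m.
Pressure head at P-8: ψ = P/(ρg) = 766×1000 / (1000 × 9.81) = 78.08 m.
Total head at P-8: h = z + ψ = 116.95 + 78.08 = 195.03 m.
Head difference: h(P-5) − h(P-8) = 202.81 − 195.03 = 7.78 m.
Hydraulic gradient: i = |Δh| / L = 7.78 / 1697.1 = 0.00458.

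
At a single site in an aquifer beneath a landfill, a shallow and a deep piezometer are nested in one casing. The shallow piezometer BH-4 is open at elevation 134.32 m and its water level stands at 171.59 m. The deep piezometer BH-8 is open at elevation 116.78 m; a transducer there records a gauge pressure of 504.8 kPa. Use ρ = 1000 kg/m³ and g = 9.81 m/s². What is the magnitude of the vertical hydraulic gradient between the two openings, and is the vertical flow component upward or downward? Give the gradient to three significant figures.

|i_v| ≈ 0.191; vertical flow is downward

Total head at BH-4: h = 171.59 m (water level in the standpipe).
Pressure head at BH-8: ψ = P/(ρg) = 504.8×1000 / (1000 × 9.81) = 51.46 m.
Total head at BH-8: h = z + ψ = 116.78 + 51.46 = 168.24 m.
Δh = h(BH-4) − h(BH-8) = 171.59 − 168.24 = 3.35 m.
Vertical separation Δz = 134.32 − 116.78 = 17.54 m.
|i_v| = |Δh| / Δz = 3.35 / 17.54 = 0.191.
Head is higher in the shallow piezometer, so vertical flow is downward (recharge condition).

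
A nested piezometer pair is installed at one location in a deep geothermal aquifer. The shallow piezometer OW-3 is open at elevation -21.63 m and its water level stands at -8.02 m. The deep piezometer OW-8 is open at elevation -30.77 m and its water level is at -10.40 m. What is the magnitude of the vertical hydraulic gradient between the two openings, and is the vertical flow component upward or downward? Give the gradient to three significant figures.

|i_v| ≈ 0.260; vertical flow is downward

Total head at OW-3: h = -8.02 m (water level in the standpipe).
Total head at OW-8: h = -10.40 m.
Δh = h(OW-3) − h(OW-8) = -8.02 − (-10.40) = 2.38 m.
Vertical separation Δz = -21.63 − (-30.77) = 9.14 m.
|i_v| = |Δh| / Δz = 2.38 / 9.14 = 0.260.
Head is higher in the shallow piezometer, so vertical flow is downward (recharge condition).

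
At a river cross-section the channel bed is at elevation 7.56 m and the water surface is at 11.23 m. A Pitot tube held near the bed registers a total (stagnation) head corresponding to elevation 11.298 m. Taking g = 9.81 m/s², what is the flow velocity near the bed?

Near the bed, under hydrostatic conditions, the piezometric head (z + ψ) equals the free-surface elevation, 11.23 m.
Velocity head = total − piezometric = 11.298 − 11.23 = 0.068 m.
v = √(2g·h_v) = √(2 × 9.81 × 0.068) = 1.16 m/s.

v ≈ 1.16 m/s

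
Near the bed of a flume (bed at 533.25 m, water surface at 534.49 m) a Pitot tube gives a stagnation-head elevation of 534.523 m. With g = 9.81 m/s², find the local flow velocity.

v ≈ 0.805 m/s

Near the bed, under hydrostatic conditions, the piezometric head (z + ψ) equals the free-surface elevation, 534.49 m.
Velocity head = total − piezometric = 534.523 − 534.49 = 0.033 m.
v = √(2g·h_v) = √(2 × 9.81 × 0.033) = 0.805 m/s.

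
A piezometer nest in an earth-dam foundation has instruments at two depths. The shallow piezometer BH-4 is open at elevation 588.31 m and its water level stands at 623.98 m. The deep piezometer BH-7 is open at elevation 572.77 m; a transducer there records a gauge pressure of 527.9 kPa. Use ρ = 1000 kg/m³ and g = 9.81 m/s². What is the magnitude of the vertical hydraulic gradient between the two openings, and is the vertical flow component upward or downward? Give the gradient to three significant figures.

|i_v| ≈ 0.167; vertical flow is upward

Total head at BH-4: h = 623.98 m (water level in the standpipe).
Pressure head at BH-7: ψ = P/(ρg) = 527.9×1000 / (1000 × 9.81) = 53.81 m.
Total head at BH-7: h = z + ψ = 572.77 + 53.81 = 626.58 m.
Δh = h(BH-4) − h(BH-7) = 623.98 − 626.58 = -2.60 m.
Vertical separation Δz = 588.31 − 572.77 = 15.54 m.
|i_v| = |Δh| / Δz = 2.60 / 15.54 = 0.167.
Head is higher in the deep piezometer, so vertical flow is upward (discharge condition).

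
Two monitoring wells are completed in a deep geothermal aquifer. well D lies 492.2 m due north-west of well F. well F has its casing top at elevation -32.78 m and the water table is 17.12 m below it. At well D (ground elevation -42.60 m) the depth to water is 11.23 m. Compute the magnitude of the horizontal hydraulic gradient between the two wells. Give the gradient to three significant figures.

Total head at well F: h = -32.78 − 17.12 = -49.90 m.
Total head at well D: h = -42.60 − 11.23 = -53.83 m.
Head difference: h(well F) − h(well D) = -49.90 − (-53.83) = 3.93 m.
Hydraulic gradient: i = |Δh| / L = 3.93 / 492.2 = 0.00798.

i ≈ 0.00798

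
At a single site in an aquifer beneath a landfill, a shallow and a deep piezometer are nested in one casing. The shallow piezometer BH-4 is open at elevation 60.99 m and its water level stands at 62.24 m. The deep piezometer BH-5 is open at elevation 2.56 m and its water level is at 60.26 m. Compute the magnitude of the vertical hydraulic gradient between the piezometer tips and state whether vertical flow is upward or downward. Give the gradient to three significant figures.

|i_v| ≈ 0.0339; vertical flow is downward

Total head at BH-4: h = 62.24 m (water level in the standpipe).
Total head at BH-5: h = 60.26 m.
Δh = h(BH-4) − h(BH-5) = 62.24 − 60.26 = 1.98 m.
Vertical separation Δz = 60.99 − 2.56 = 58.43 m.
|i_v| = |Δh| / Δz = 1.98 / 58.43 = 0.0339.
Head is higher in the shallow piezometer, so vertical flow is downward (recharge condition).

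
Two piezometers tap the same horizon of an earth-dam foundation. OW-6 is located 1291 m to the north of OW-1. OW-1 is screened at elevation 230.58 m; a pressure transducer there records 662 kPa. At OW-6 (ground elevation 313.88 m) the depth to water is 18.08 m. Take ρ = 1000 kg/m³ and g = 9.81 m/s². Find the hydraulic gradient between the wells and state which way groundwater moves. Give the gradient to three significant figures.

Pressure head at OW-1: ψ = P/(ρg) = 662×1000 / (1000 × 9.81) = 67.48 m.
Total head at OW-1: h = z + ψ = 230.58 + 67.48 = 298.06 m.
Total head at OW-6: h = 313.88 − 18.08 = 295.80 m.
Head difference: h(OW-1) − h(OW-6) = 298.06 − 295.80 = 2.26 m.
Hydraulic gradient: i = |Δh| / L = 2.26 / 1291 = 0.00175.
Flow is from higher to lower head: from OW-1 toward OW-6, i.e. toward the north.

i ≈ 0.00175; groundwater flows toward the north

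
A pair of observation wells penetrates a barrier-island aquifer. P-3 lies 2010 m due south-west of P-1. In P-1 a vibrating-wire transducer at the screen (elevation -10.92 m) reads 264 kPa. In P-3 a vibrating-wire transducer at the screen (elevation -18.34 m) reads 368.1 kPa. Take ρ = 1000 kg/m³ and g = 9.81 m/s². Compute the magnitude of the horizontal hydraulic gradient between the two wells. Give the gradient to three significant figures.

i ≈ 0.00159

Pressure head at P-1: ψ = P/(ρg) = 264×1000 / (1000 × 9.81) = 26.91 m.
Total head at P-1: h = z + ψ = -10.92 + 26.91 = 15.99 m.
Pressure head at P-3: ψ = P/(ρg) = 368.1×1000 / (1000 × 9.81) = 37.52 m.
Total head at P-3: h = z + ψ = -18.34 + 37.52 = 19.18 m.
Head difference: h(P-1) − h(P-3) = 15.99 − 19.18 = -3.19 m.
Hydraulic gradient: i = |Δh| / L = 3.19 / 2010 = 0.00159.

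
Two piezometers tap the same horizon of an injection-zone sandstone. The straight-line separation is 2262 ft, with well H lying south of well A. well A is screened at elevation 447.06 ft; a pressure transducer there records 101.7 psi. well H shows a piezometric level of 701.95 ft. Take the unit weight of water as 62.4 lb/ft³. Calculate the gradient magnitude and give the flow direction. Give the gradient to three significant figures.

Pressure head at well A: ψ = 144·P/γ = 144 × 101.7 / 62.4 = 234.69 ft.
Total head at well A: h = z + ψ = 447.06 + 234.69 = 681.75 ft.
Total head at well H: h = 701.95 ft (water level in the piezometer is the total head).
Head difference: h(well A) − h(well H) = 681.75 − 701.95 = -20.20 ft.
Hydraulic gradient: i = |Δh| / L = 20.20 / 2262 = 0.00893.
Flow is from higher to lower head: from well H toward well A, i.e. toward the north.

i ≈ 0.00893; groundwater flows toward the north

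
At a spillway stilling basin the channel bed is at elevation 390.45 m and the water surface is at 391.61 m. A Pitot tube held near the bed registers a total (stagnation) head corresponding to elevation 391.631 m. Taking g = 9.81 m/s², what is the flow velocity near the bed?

Near the bed, under hydrostatic conditions, the piezometric head (z + ψ) equals the free-surface elevation, 391.61 m.
Velocity head = total − piezometric = 391.631 − 391.61 = 0.021 m.
v = √(2g·h_v) = √(2 × 9.81 × 0.021) = 0.642 m/s.

v ≈ 0.642 m/s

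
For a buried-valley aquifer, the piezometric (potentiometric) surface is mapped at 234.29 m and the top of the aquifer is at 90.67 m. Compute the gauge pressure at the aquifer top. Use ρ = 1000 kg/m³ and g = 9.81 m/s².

P ≈ 1410 kPa

Pressure head at the aquifer top: ψ = h − z = 234.29 − 90.67 = 143.62 m.
P = ρgψ = 1000 × 9.81 × 143.62 = 1408912 Pa ≈ 1410 kPa.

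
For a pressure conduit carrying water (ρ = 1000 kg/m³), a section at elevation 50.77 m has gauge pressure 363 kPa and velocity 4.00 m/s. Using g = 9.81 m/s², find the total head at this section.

h ≈ 88.59 m

Pressure head ψ = P/(ρg) = 363×1000 / (1000 × 9.81) = 37.00 m.
Velocity head = v²/(2g) = 4.00² / (2 × 9.81) = 0.815 m.
h = z + ψ + v²/(2g) = 50.77 + 37.00 + 0.815 = 88.59 m.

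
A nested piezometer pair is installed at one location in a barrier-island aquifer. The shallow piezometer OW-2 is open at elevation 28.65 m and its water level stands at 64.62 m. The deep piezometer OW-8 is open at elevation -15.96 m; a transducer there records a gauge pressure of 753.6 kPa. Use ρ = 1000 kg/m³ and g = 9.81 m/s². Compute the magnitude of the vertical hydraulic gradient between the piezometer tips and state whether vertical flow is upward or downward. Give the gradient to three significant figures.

Total head at OW-2: h = 64.62 m (water level in the standpipe).
Pressure head at OW-8: ψ = P/(ρg) = 753.6×1000 / (1000 × 9.81) = 76.82 m.
Total head at OW-8: h = z + ψ = -15.96 + 76.82 = 60.86 m.
Δh = h(OW-2) − h(OW-8) = 64.62 − 60.86 = 3.76 m.
Vertical separation Δz = 28.65 − (-15.96) = 44.61 m.
|i_v| = |Δh| / Δz = 3.76 / 44.61 = 0.0843.
Head is higher in the shallow piezometer, so vertical flow is downward (recharge condition).

|i_v| ≈ 0.0843; vertical flow is downward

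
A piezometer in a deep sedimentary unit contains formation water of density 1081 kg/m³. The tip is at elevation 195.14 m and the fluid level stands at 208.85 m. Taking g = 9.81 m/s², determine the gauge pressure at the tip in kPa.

P ≈ 145 kPa

Pressure head ψ = h − z = 208.85 − 195.14 = 13.71 m.
P = ρgψ = 1081 × 9.81 × 13.71 = 145389 Pa ≈ 145 kPa.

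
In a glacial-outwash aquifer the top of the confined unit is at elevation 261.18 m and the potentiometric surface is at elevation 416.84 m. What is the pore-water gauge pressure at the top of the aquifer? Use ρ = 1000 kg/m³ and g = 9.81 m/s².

P ≈ 1530 kPa

Pressure head at the aquifer top: ψ = h − z = 416.84 − 261.18 = 155.66 m.
P = ρgψ = 1000 × 9.81 × 155.66 = 1527025 Pa ≈ 1530 kPa.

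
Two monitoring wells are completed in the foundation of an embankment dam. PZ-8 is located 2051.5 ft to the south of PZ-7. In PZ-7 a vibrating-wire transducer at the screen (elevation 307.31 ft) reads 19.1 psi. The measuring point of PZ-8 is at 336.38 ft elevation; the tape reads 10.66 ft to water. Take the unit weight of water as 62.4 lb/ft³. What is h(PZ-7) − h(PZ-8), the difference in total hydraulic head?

Pressure head at PZ-7: ψ = 144·P/γ = 144 × 19.1 / 62.4 = 44.08 ft.
Total head at PZ-7: h = z + ψ = 307.31 + 44.08 = 351.39 ft.
Total head at PZ-8: h = 336.38 − 10.66 = 325.72 ft.
Head difference: h(PZ-7) − h(PZ-8) = 351.39 − 325.72 = 25.67 ft.

Δh ≈ 25.67 ft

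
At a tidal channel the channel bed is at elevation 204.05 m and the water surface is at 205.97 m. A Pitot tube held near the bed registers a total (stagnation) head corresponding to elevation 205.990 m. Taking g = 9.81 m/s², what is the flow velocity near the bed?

v ≈ 0.626 m/s

Near the bed, under hydrostatic conditions, the piezometric head (z + ψ) equals the free-surface elevation, 205.97 m.
Velocity head = total − piezometric = 205.990 − 205.97 = 0.020 m.
v = √(2g·h_v) = √(2 × 9.81 × 0.020) = 0.626 m/s.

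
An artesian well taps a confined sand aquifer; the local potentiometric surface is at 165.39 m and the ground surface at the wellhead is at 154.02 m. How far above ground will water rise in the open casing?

Water rises to the potentiometric surface, so the rise above ground = 165.39 − 154.02 = 11.37 m.

≈ 11.37 m above ground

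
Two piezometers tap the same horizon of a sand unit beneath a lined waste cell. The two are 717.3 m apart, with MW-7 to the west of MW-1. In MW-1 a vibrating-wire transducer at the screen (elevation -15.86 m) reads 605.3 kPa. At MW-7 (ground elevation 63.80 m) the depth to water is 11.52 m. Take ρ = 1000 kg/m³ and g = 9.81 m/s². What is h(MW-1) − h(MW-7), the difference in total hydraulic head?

Pressure head at MW-1: ψ = P/(ρg) = 605.3×1000 / (1000 × 9.81) = 61.70 m.
Total head at MW-1: h = z + ψ = -15.86 + 61.70 = 45.84 m.
Total head at MW-7: h = 63.80 − 11.52 = 52.28 m.
Head difference: h(MW-1) − h(MW-7) = 45.84 − 52.28 = -6.44 m.

Δh ≈ -6.44 m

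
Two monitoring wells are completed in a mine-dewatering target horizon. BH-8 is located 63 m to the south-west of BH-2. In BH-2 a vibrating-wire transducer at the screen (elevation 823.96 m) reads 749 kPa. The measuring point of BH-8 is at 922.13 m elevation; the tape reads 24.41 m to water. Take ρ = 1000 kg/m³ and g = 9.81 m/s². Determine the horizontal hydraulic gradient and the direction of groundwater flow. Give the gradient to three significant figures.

i ≈ 0.0411; groundwater flows toward the south-west

Pressure head at BH-2: ψ = P/(ρg) = 749×1000 / (1000 × 9.81) = 76.35 m.
Total head at BH-2: h = z + ψ = 823.96 + 76.35 = 900.31 m.
Total head at BH-8: h = 922.13 − 24.41 = 897.72 m.
Head difference: h(BH-2) − h(BH-8) = 900.31 − 897.72 = 2.59 m.
Hydraulic gradient: i = |Δh| / L = 2.59 / 63 = 0.0411.
Flow is from higher to lower head: from BH-2 toward BH-8, i.e. toward the south-west.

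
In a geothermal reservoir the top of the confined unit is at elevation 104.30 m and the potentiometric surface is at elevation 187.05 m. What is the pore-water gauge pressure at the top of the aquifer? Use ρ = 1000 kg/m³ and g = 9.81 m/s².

P ≈ 812 kPa

Pressure head at the aquifer top: ψ = h − z = 187.05 − 104.30 = 82.75 m.
P = ρgψ = 1000 × 9.81 × 82.75 = 811778 Pa ≈ 812 kPa.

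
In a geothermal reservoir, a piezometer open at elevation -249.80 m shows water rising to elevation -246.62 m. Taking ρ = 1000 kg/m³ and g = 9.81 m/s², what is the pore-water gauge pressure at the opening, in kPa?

Pressure head ψ = h − z = -246.62 − (-249.80) = 3.18 m.
P = ρgψ = 1000 × 9.81 × 3.18 = 31196 Pa ≈ 31.2 kPa.

P ≈ 31.2 kPa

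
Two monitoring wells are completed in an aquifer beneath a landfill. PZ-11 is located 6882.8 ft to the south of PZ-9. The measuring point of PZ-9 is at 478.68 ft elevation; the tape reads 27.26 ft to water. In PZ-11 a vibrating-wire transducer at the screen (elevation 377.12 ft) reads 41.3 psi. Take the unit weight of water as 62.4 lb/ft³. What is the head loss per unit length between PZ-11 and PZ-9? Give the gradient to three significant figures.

i ≈ 0.00305 ft/ft

Total head at PZ-9: h = 478.68 − 27.26 = 451.42 ft.
Pressure head at PZ-11: ψ = 144·P/γ = 144 × 41.3 / 62.4 = 95.31 ft.
Total head at PZ-11: h = z + ψ = 377.12 + 95.31 = 472.43 ft.
Head difference: h(PZ-9) − h(PZ-11) = 451.42 − 472.43 = -21.01 ft.
Hydraulic gradient: i = |Δh| / L = 21.01 / 6882.8 = 0.00305.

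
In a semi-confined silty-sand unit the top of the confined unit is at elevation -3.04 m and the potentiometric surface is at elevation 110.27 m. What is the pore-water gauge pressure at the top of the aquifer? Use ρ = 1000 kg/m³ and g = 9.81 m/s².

P ≈ 1110 kPa

Pressure head at the aquifer top: ψ = h − z = 110.27 − (-3.04) = 113.31 m.
P = ρgψ = 1000 × 9.81 × 113.31 = 1111571 Pa ≈ 1110 kPa.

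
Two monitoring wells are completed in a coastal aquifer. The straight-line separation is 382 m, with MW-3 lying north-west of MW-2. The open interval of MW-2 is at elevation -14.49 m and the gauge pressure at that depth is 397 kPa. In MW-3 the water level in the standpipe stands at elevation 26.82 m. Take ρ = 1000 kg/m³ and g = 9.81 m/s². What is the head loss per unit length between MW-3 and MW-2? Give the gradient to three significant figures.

i ≈ 0.00220 m/m

Pressure head at MW-2: ψ = P/(ρg) = 397×1000 / (1000 × 9.81) = 40.47 m.
Total head at MW-2: h = z + ψ = -14.49 + 40.47 = 25.98 m.
Total head at MW-3: h = 26.82 m (water level in the piezometer is the total head).
Head difference: h(MW-2) − h(MW-3) = 25.98 − 26.82 = -0.84 m.
Hydraulic gradient: i = |Δh| / L = 0.84 / 382 = 0.00220.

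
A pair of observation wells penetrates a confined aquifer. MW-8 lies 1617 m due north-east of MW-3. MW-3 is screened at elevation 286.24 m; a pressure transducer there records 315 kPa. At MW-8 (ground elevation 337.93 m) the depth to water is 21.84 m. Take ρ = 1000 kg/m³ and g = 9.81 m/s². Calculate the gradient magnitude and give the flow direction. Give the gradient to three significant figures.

i ≈ 0.00140; groundwater flows toward the north-east

Pressure head at MW-3: ψ = P/(ρg) = 315×1000 / (1000 × 9.81) = 32.11 m.
Total head at MW-3: h = z + ψ = 286.24 + 32.11 = 318.35 m.
Total head at MW-8: h = 337.93 − 21.84 = 316.09 m.
Head difference: h(MW-3) − h(MW-8) = 318.35 − 316.09 = 2.26 m.
Hydraulic gradient: i = |Δh| / L = 2.26 / 1617 = 0.00140.
Flow is from higher to lower head: from MW-3 toward MW-8, i.e. toward the north-east.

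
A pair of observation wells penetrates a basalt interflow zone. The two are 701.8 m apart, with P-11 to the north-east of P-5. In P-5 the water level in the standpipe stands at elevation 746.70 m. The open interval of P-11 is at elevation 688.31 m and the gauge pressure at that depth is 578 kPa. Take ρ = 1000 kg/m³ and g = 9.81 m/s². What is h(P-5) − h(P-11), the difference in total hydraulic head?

Total head at P-5: h = 746.70 m (water level in the piezometer is the total head).
Pressure head at P-11: ψ = P/(ρg) = 578×1000 / (1000 × 9.81) = 58.92 m.
Total head at P-11: h = z + ψ = 688.31 + 58.92 = 747.23 m.
Head difference: h(P-5) − h(P-11) = 746.70 − 747.23 = -0.53 m.

Δh ≈ -0.53 m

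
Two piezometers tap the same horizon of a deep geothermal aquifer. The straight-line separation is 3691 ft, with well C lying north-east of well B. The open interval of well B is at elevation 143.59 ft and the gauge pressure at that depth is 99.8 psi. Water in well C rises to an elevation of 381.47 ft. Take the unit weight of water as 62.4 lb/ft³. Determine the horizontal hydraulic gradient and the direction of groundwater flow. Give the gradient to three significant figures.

Pressure head at well B: ψ = 144·P/γ = 144 × 99.8 / 62.4 = 230.31 ft.
Total head at well B: h = z + ψ = 143.59 + 230.31 = 373.90 ft.
Total head at well C: h = 381.47 ft (water level in the piezometer is the total head).
Head difference: h(well B) − h(well C) = 373.90 − 381.47 = -7.57 ft.
Hydraulic gradient: i = |Δh| / L = 7.57 / 3691 = 0.00205.
Flow is from higher to lower head: from well C toward well B, i.e. toward the south-west.

i ≈ 0.00205; groundwater flows toward the south-west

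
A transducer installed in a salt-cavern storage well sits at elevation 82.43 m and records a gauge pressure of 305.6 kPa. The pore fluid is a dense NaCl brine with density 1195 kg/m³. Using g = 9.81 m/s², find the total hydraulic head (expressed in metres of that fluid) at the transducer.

ψ = P/(ρg) = 305.6×1000 / (1195 × 9.81) = 26.07 m.
h = z + ψ = 82.43 + 26.07 = 108.50 m.

h ≈ 108.50 m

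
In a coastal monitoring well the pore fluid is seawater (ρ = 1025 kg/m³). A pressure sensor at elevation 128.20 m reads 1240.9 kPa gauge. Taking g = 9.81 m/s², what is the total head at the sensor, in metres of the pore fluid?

ψ = P/(ρg) = 1240.9×1000 / (1025 × 9.81) = 123.41 m.
h = z + ψ = 128.20 + 123.41 = 251.61 m.

h ≈ 251.61 m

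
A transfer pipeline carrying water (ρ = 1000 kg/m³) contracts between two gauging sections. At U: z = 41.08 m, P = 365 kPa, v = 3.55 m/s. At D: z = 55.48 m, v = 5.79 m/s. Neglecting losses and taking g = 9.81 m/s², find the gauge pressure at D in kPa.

P₂ ≈ 213 kPa

Pressure head at U: ψ₁ = P₁/(ρg) = 365×1000 / (1000 × 9.81) = 37.21 m.
Velocity heads: v₁²/2g = 3.55²/19.62 = 0.642 m; v₂²/2g = 5.79²/19.62 = 1.709 m.
Total head H = z₁ + ψ₁ + v₁²/2g = 41.08 + 37.21 + 0.642 = 78.93 m.
ψ₂ = H − z₂ − v₂²/2g = 78.93 − 55.48 − 1.709 = 21.74 m.
P₂ = ρgψ₂ = 1000 × 9.81 × 21.74 ≈ 213 kPa.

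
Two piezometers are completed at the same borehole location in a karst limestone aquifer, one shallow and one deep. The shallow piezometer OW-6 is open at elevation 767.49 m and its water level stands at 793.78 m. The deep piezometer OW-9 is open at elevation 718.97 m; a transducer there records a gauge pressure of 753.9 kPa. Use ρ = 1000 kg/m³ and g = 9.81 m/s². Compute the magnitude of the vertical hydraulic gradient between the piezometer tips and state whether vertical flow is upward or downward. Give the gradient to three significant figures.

|i_v| ≈ 0.0420; vertical flow is upward

Total head at OW-6: h = 793.78 m (water level in the standpipe).
Pressure head at OW-9: ψ = P/(ρg) = 753.9×1000 / (1000 × 9.81) = 76.85 m.
Total head at OW-9: h = z + ψ = 718.97 + 76.85 = 795.82 m.
Δh = h(OW-6) − h(OW-9) = 793.78 − 795.82 = -2.04 m.
Vertical separation Δz = 767.49 − 718.97 = 48.52 m.
|i_v| = |Δh| / Δz = 2.04 / 48.52 = 0.0420.
Head is higher in the deep piezometer, so vertical flow is upward (discharge condition).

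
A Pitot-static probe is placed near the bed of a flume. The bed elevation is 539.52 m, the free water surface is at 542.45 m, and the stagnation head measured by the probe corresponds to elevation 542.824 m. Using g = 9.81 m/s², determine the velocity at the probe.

v ≈ 2.71 m/s

Near the bed, under hydrostatic conditions, the piezometric head (z + ψ) equals the free-surface elevation, 542.45 m.
Velocity head = total − piezometric = 542.824 − 542.45 = 0.374 m.
v = √(2g·h_v) = √(2 × 9.81 × 0.374) = 2.71 m/s.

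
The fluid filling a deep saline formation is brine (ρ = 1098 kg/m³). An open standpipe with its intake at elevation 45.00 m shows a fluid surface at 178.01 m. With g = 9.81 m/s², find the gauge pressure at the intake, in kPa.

P ≈ 1430 kPa

Pressure head ψ = h − z = 178.01 − 45.00 = 133.01 m.
P = ρgψ = 1098 × 9.81 × 133.01 = 1432701 Pa ≈ 1430 kPa.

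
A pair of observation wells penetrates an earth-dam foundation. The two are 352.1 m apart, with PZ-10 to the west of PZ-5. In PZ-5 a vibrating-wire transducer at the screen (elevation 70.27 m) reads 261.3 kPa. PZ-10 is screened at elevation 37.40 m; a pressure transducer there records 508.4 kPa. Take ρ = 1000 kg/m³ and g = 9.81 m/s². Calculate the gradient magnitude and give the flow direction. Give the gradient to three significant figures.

Pressure head at PZ-5: ψ = P/(ρg) = 261.3×1000 / (1000 × 9.81) = 26.64 m.
Total head at PZ-5: h = z + ψ = 70.27 + 26.64 = 96.91 m.
Pressure head at PZ-10: ψ = P/(ρg) = 508.4×1000 / (1000 × 9.81) = 51.82 m.
Total head at PZ-10: h = z + ψ = 37.40 + 51.82 = 89.22 m.
Head difference: h(PZ-5) − h(PZ-10) = 96.91 − 89.22 = 7.69 m.
Hydraulic gradient: i = |Δh| / L = 7.69 / 352.1 = 0.0218.
Flow is from higher to lower head: from PZ-5 toward PZ-10, i.e. toward the west.

i ≈ 0.0218; groundwater flows toward the west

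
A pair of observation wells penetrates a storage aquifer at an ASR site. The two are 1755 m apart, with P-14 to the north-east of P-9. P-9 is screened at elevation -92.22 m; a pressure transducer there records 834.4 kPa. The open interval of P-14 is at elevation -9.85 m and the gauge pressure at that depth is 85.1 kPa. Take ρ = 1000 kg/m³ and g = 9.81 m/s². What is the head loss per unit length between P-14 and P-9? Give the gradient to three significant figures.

Pressure head at P-9: ψ = P/(ρg) = 834.4×1000 / (1000 × 9.81) = 85.06 m.
Total head at P-9: h = z + ψ = -92.22 + 85.06 = -7.16 m.
Pressure head at P-14: ψ = P/(ρg) = 85.1×1000 / (1000 × 9.81) = 8.67 m.
Total head at P-14: h = z + ψ = -9.85 + 8.67 = -1.18 m.
Head difference: h(P-9) − h(P-14) = -7.16 − (-1.18) = -5.98 m.
Hydraulic gradient: i = |Δh| / L = 5.98 / 1755 = 0.00341.

i ≈ 0.00341 m/m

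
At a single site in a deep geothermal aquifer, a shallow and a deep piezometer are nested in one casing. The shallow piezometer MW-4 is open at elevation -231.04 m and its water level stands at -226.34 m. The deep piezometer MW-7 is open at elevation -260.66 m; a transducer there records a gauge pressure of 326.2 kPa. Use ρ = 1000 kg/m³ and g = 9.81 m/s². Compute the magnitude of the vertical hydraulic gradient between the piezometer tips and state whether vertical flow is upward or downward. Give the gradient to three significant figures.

|i_v| ≈ 0.0361; vertical flow is downward

Total head at MW-4: h = -226.34 m (water level in the standpipe).
Pressure head at MW-7: ψ = P/(ρg) = 326.2×1000 / (1000 × 9.81) = 33.25 m.
Total head at MW-7: h = z + ψ = -260.66 + 33.25 = -227.41 m.
Δh = h(MW-4) − h(MW-7) = -226.34 − (-227.41) = 1.07 m.
Vertical separation Δz = -231.04 − (-260.66) = 29.62 m.
|i_v| = |Δh| / Δz = 1.07 / 29.62 = 0.0361.
Head is higher in the shallow piezometer, so vertical flow is downward (recharge condition).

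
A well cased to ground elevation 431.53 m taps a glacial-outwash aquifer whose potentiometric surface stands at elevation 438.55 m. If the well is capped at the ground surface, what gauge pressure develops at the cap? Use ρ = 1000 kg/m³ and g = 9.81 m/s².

P ≈ 68.9 kPa

Head above the cap: Δh = 438.55 − 431.53 = 7.02 m.
P = ρgΔh = 1000 × 9.81 × 7.02 = 68866 Pa ≈ 68.9 kPa.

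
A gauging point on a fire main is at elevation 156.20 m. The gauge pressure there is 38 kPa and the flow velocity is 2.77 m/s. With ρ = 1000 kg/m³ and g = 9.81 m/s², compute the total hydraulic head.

h ≈ 160.46 m

Pressure head ψ = P/(ρg) = 38×1000 / (1000 × 9.81) = 3.87 m.
Velocity head = v²/(2g) = 2.77² / (2 × 9.81) = 0.391 m.
h = z + ψ + v²/(2g) = 156.20 + 3.87 + 0.391 = 160.46 m.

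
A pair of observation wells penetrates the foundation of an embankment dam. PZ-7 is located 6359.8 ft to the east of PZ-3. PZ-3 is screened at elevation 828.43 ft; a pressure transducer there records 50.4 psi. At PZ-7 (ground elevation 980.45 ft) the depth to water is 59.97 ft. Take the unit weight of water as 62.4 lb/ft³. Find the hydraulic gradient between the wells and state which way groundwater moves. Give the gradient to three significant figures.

Pressure head at PZ-3: ψ = 144·P/γ = 144 × 50.4 / 62.4 = 116.31 ft.
Total head at PZ-3: h = z + ψ = 828.43 + 116.31 = 944.74 ft.
Total head at PZ-7: h = 980.45 − 59.97 = 920.48 ft.
Head difference: h(PZ-3) − h(PZ-7) = 944.74 − 920.48 = 24.26 ft.
Hydraulic gradient: i = |Δh| / L = 24.26 / 6359.8 = 0.00381.
Flow is from higher to lower head: from PZ-3 toward PZ-7, i.e. toward the east.

i ≈ 0.00381; groundwater flows toward the east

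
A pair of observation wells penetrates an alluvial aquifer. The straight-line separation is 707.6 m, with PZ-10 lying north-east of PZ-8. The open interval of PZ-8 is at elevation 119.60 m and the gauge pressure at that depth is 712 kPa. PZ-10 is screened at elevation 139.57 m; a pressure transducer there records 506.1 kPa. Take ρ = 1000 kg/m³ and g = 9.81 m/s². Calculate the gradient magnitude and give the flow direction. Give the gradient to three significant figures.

i ≈ 0.00144; groundwater flows toward the north-east

Pressure head at PZ-8: ψ = P/(ρg) = 712×1000 / (1000 × 9.81) = 72.58 m.
Total head at PZ-8: h = z + ψ = 119.60 + 72.58 = 192.18 m.
Pressure head at PZ-10: ψ = P/(ρg) = 506.1×1000 / (1000 × 9.81) = 51.59 m.
Total head at PZ-10: h = z + ψ = 139.57 + 51.59 = 191.16 m.
Head difference: h(PZ-8) − h(PZ-10) = 192.18 − 191.16 = 1.02 m.
Hydraulic gradient: i = |Δh| / L = 1.02 / 707.6 = 0.00144.
Flow is from higher to lower head: from PZ-8 toward PZ-10, i.e. toward the north-east.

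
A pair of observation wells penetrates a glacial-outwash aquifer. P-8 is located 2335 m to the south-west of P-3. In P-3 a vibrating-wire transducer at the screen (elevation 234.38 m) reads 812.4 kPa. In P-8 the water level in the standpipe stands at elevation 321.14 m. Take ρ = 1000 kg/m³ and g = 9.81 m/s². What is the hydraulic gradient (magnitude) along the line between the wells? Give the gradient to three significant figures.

i ≈ 0.00169

Pressure head at P-3: ψ = P/(ρg) = 812.4×1000 / (1000 × 9.81) = 82.81 m.
Total head at P-3: h = z + ψ = 234.38 + 82.81 = 317.19 m.
Total head at P-8: h = 321.14 m (water level in the piezometer is the total head).
Head difference: h(P-3) − h(P-8) = 317.19 − 321.14 = -3.95 m.
Hydraulic gradient: i = |Δh| / L = 3.95 / 2335 = 0.00169.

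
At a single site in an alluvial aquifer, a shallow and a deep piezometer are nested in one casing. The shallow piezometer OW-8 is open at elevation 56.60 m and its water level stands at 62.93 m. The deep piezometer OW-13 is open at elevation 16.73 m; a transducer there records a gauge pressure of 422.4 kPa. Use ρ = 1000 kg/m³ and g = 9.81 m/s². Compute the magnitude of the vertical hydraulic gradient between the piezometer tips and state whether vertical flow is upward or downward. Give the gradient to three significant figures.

Total head at OW-8: h = 62.93 m (water level in the standpipe).
Pressure head at OW-13: ψ = P/(ρg) = 422.4×1000 / (1000 × 9.81) = 43.06 m.
Total head at OW-13: h = z + ψ = 16.73 + 43.06 = 59.79 m.
Δh = h(OW-8) − h(OW-13) = 62.93 − 59.79 = 3.14 m.
Vertical separation Δz = 56.60 − 16.73 = 39.87 m.
|i_v| = |Δh| / Δz = 3.14 / 39.87 = 0.0788.
Head is higher in the shallow piezometer, so vertical flow is downward (recharge condition).

|i_v| ≈ 0.0788; vertical flow is downward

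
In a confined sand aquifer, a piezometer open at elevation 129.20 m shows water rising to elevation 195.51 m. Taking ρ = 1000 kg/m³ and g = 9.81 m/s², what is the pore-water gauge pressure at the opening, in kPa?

Pressure head ψ = h − z = 195.51 − 129.20 = 66.31 m.
P = ρgψ = 1000 × 9.81 × 66.31 = 650501 Pa ≈ 651 kPa.

P ≈ 651 kPa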